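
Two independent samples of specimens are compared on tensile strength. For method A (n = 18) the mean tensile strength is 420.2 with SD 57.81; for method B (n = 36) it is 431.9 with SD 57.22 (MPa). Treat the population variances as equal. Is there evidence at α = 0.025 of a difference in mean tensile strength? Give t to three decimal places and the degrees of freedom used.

t = -0.706, df = 52

Let group 1 = method A, group 2 = method B. H0: μ_1 = μ_2; H1: μ_1 ≠ μ_2 (two-sample pooled-variance t-test, two-sided).
s_p² = [(18−1)·57.81² + (36−1)·57.22²]/(18+36−2) = 3296.32
t = (420.2 − 431.9)/√[3296.32·(1/18 + 1/36)] = -0.706
df = n₁ + n₂ − 2 = 52
Two-sided p-value ≈ 0.483
Since p ≈ 0.483 > α = 0.025, fail to reject H0; the data do not provide sufficient evidence against H0.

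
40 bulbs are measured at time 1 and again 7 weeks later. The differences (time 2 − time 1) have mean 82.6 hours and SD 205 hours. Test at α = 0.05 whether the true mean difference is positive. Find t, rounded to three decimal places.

2.548

H0: μ_d = 0; H1: μ_d > 0 (paired t-test on the differences, right-tailed).
t = d̄/(s_d/√n) = 82.6/(205/√40) = 2.548
df = n − 1 = 39
p-value = P(T ≥ 2.548) ≈ 0.007
Since p ≈ 0.007 < α = 0.05, reject H0; the data support H1.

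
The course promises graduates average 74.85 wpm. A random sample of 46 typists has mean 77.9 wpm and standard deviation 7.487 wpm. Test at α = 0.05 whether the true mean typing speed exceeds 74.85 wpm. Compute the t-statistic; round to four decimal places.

H0: μ = 74.85; H1: μ > 74.85 (one-sample t-test, right-tailed).
t = (x̄ − μ₀)/(s/√n) = (77.9 − 74.85)/(7.487/√46) = 2.7629
df = n − 1 = 45
p-value = P(T ≥ 2.7629) ≈ 0.004
Since p ≈ 0.004 < α = 0.05, reject H0; the data support H1.

2.7629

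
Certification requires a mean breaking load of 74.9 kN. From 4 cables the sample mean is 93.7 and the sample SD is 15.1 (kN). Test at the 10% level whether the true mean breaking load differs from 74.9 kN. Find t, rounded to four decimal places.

H0: μ = 74.9; H1: μ ≠ 74.9 (one-sample t-test, two-sided).
t = (x̄ − μ₀)/(s/√n) = (93.7 − 74.9)/(15.1/√4) = 2.4901
df = n − 1 = 3
Two-sided p-value ≈ 0.0885
Since p ≈ 0.0885 < α = 0.1, reject H0; the evidence is statistically significant.

2.4901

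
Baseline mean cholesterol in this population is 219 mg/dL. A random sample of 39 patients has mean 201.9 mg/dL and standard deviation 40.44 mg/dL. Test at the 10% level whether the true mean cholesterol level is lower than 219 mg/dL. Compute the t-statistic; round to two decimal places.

-2.64

H0: μ = 219; H1: μ < 219 (one-sample t-test, left-tailed).
t = (x̄ − μ₀)/(s/√n) = (201.9 − 219)/(40.44/√39) = -2.64
df = n − 1 = 38
p-value = P(T ≤ -2.64) ≈ 0.0060
Since p ≈ 0.0060 < α = 0.1, reject H0; the evidence is statistically significant.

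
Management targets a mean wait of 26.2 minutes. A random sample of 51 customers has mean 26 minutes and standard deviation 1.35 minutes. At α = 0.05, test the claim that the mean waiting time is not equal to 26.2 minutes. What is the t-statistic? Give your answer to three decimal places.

-1.058

H0: μ = 26.2; H1: μ ≠ 26.2 (one-sample t-test, two-sided).
t = (x̄ − μ₀)/(s/√n) = (26 − 26.2)/(1.35/√51) = -1.058
df = n − 1 = 50
Two-sided p-value ≈ 0.2951
Since p ≈ 0.2951 > α = 0.05, fail to reject H0; the evidence is not statistically significant.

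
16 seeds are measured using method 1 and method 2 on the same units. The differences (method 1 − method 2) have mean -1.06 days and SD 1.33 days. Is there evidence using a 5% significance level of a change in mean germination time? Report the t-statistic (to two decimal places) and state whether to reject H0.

t = -3.19; reject H0

H0: μ_d = 0; H1: μ_d ≠ 0 (paired t-test on the differences, two-sided).
t = d̄/(s_d/√n) = -1.06/(1.33/√16) = -3.19
df = n − 1 = 15
Two-sided p-value ≈ 0.006
Since p ≈ 0.006 < α = 0.05, reject H0; the evidence is statistically significant.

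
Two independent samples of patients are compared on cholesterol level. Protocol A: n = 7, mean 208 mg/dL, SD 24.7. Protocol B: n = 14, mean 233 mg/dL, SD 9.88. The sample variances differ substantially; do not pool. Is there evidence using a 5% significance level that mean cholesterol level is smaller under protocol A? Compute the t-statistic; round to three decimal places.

Let group 1 = protocol A, group 2 = protocol B. H0: μ_1 = μ_2; H1: μ_1 < μ_2 (Welch's two-sample t-test, left-tailed).
t = (x̄_1 − x̄_2)/√(s_1²/n_1 + s_2²/n_2) = (208 − 233)/√(24.7²/7 + 9.88²/14) = -2.577
Welch–Satterthwaite df ≈ 6.98
p-value = P(T ≤ -2.577) ≈ 0.0184
Since p ≈ 0.0184 < α = 0.05, reject H0; the evidence is statistically significant.

-2.577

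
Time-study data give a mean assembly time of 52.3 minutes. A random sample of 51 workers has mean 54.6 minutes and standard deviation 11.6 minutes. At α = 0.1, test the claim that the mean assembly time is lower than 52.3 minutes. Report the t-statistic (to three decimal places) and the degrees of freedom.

H0: μ = 52.3; H1: μ < 52.3 (one-sample t-test, left-tailed).
t = (x̄ − μ₀)/(s/√n) = (54.6 − 52.3)/(11.6/√51) = 1.416
df = n − 1 = 50
p-value = P(T ≤ 1.416) ≈ 0.919
Since p ≈ 0.919 > α = 0.1, fail to reject H0; the evidence is not statistically significant.

t = 1.416, df = 50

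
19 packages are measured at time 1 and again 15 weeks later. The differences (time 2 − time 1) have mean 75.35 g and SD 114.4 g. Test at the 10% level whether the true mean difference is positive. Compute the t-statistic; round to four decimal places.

2.8710

H0: μ_d = 0; H1: μ_d > 0 (paired t-test on the differences, right-tailed).
t = d̄/(s_d/√n) = 75.35/(114.4/√19) = 2.8710
df = n − 1 = 18
p-value = P(T ≥ 2.8710) ≈ 0.0051
Since p ≈ 0.0051 < α = 0.1, reject H0; the data support H1.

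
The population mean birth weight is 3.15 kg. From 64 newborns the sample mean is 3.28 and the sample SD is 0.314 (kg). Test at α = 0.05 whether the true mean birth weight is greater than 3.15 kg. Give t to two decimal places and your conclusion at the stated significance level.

H0: μ = 3.15; H1: μ > 3.15 (one-sample t-test, right-tailed).
t = (x̄ − μ₀)/(s/√n) = (3.28 − 3.15)/(0.314/√64) = 3.31
df = n − 1 = 63
p-value = P(T ≥ 3.31) ≈ 0.0008
Since p ≈ 0.0008 < α = 0.05, reject H0; the data support H1.

t = 3.31; reject H0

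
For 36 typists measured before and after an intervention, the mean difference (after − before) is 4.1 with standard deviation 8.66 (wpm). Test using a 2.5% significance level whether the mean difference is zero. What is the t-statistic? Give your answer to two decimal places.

2.84

H0: μ_d = 0; H1: μ_d ≠ 0 (paired t-test on the differences, two-sided).
t = d̄/(s_d/√n) = 4.1/(8.66/√36) = 2.84
df = n − 1 = 35
Two-sided p-value ≈ 0.007
Since p ≈ 0.007 < α = 0.025, reject H0; the data support H1.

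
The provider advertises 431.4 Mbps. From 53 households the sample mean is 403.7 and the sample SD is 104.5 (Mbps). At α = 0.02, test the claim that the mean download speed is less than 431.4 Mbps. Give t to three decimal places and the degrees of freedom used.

H0: μ = 431.4; H1: μ < 431.4 (one-sample t-test, left-tailed).
t = (x̄ − μ₀)/(s/√n) = (403.7 − 431.4)/(104.5/√53) = -1.930
df = n − 1 = 52
p-value = P(T ≤ -1.930) ≈ 0.0296
Since p ≈ 0.0296 > α = 0.02, fail to reject H0; the evidence is not statistically significant.

t = -1.930, df = 52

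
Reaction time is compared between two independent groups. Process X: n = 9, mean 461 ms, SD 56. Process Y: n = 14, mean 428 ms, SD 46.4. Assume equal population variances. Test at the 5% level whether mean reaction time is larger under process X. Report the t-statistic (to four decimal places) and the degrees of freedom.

t = 1.5364, df = 21

Let group 1 = process X, group 2 = process Y. H0: μ_1 = μ_2; H1: μ_1 > μ_2 (two-sample pooled-variance t-test, right-tailed).
s_p² = [(9−1)·56² + (14−1)·46.4²]/(9+14−2) = 2527.45
t = (461 − 428)/√[2527.45·(1/9 + 1/14)] = 1.5364
df = n₁ + n₂ − 2 = 21
p-value = P(T ≥ 1.5364) ≈ 0.0697
Since p ≈ 0.0697 > α = 0.05, fail to reject H0; the data do not provide sufficient evidence against H0.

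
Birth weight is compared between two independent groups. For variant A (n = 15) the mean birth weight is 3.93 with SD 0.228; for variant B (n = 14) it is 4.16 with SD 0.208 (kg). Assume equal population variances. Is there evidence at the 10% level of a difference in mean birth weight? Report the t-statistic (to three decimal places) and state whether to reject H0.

Let group 1 = variant A, group 2 = variant B. H0: μ_1 = μ_2; H1: μ_1 ≠ μ_2 (two-sample pooled-variance t-test, two-sided).
s_p² = [(15−1)·0.228² + (14−1)·0.208²]/(15+14−2) = 0.0477855
t = (3.93 − 4.16)/√[0.0477855·(1/15 + 1/14)] = -2.831
df = n₁ + n₂ − 2 = 27
Two-sided p-value ≈ 0.009
Since p ≈ 0.009 < α = 0.1, reject H0; the evidence is statistically significant.

t = -2.831; reject H0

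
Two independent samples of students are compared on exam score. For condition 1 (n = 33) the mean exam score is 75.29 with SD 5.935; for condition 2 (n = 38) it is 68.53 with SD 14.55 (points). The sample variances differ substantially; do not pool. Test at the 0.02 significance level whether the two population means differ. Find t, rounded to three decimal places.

Let group 1 = condition 1, group 2 = condition 2. H0: μ_1 = μ_2; H1: μ_1 ≠ μ_2 (Welch's two-sample t-test, two-sided).
t = (x̄_1 − x̄_2)/√(s_1²/n_1 + s_2²/n_2) = (75.29 − 68.53)/√(5.935²/33 + 14.55²/38) = 2.624
Welch–Satterthwaite df ≈ 50.40
Two-sided p-value ≈ 0.0115
Since p ≈ 0.0115 < α = 0.02, reject H0; the data support H1.

2.624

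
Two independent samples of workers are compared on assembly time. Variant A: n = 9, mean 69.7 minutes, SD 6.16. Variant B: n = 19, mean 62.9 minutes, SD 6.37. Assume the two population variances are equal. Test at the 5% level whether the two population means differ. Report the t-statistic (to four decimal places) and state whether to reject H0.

Let group 1 = variant A, group 2 = variant B. H0: μ_1 = μ_2; H1: μ_1 ≠ μ_2 (two-sample pooled-variance t-test, two-sided).
s_p² = [(9−1)·6.16² + (19−1)·6.37²]/(9+19−2) = 39.7673
t = (69.7 − 62.9)/√[39.7673·(1/9 + 1/19)] = 2.6648
df = n₁ + n₂ − 2 = 26
Two-sided p-value ≈ 0.0131
Since p ≈ 0.0131 < α = 0.05, reject H0; the data support H1.

t = 2.6648; reject H0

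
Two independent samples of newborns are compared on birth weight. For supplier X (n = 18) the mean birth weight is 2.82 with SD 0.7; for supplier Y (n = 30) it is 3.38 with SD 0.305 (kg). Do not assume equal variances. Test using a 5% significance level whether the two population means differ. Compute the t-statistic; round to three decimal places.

Let group 1 = supplier X, group 2 = supplier Y. H0: μ_1 = μ_2; H1: μ_1 ≠ μ_2 (Welch's two-sample t-test, two-sided).
t = (x̄_1 − x̄_2)/√(s_1²/n_1 + s_2²/n_2) = (2.82 − 3.38)/√(0.7²/18 + 0.305²/30) = -3.216
Welch–Satterthwaite df ≈ 20.93
Two-sided p-value ≈ 0.0042
Since p ≈ 0.0042 < α = 0.05, reject H0; the data support H1.

-3.216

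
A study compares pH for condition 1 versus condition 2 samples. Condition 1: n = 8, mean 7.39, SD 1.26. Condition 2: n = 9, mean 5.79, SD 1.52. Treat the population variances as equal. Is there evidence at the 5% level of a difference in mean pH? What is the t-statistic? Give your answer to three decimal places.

Let group 1 = condition 1, group 2 = condition 2. H0: μ_1 = μ_2; H1: μ_1 ≠ μ_2 (two-sample pooled-variance t-test, two-sided).
s_p² = [(8−1)·1.26² + (9−1)·1.52²]/(8+9−2) = 1.97309
t = (7.39 − 5.79)/√[1.97309·(1/8 + 1/9)] = 2.344
df = n₁ + n₂ − 2 = 15
Two-sided p-value ≈ 0.033
Since p ≈ 0.033 < α = 0.05, reject H0; the data support H1.

2.344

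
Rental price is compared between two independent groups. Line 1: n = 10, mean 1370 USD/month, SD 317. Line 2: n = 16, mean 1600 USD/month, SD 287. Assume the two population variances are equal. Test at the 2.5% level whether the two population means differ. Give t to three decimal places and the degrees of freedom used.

t = -1.911, df = 24

Let group 1 = line 1, group 2 = line 2. H0: μ_1 = μ_2; H1: μ_1 ≠ μ_2 (two-sample pooled-variance t-test, two-sided).
s_p² = [(10−1)·317² + (16−1)·287²]/(10+16−2) = 89164
t = (1370 − 1600)/√[89164·(1/10 + 1/16)] = -1.911
df = n₁ + n₂ − 2 = 24
Two-sided p-value ≈ 0.0681
Since p ≈ 0.0681 > α = 0.025, fail to reject H0; the evidence is not statistically significant.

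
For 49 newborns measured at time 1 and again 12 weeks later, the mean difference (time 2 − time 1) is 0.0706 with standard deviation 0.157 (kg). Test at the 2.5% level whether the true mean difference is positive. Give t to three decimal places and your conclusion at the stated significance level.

t = 3.148; reject H0

H0: μ_d = 0; H1: μ_d > 0 (paired t-test on the differences, right-tailed).
t = d̄/(s_d/√n) = 0.0706/(0.157/√49) = 3.148
df = n − 1 = 48
p-value = P(T ≥ 3.148) ≈ 0.001
Since p ≈ 0.001 < α = 0.025, reject H0; the evidence is statistically significant.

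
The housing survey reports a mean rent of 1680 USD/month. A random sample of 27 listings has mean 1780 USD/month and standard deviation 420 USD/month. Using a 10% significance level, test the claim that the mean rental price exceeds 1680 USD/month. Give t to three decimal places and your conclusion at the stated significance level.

t = 1.237; fail to reject H0

H0: μ = 1680; H1: μ > 1680 (one-sample t-test, right-tailed).
t = (x̄ − μ₀)/(s/√n) = (1780 − 1680)/(420/√27) = 1.237
df = n − 1 = 26
p-value = P(T ≥ 1.237) ≈ 0.1135
Since p ≈ 0.1135 > α = 0.1, fail to reject H0; the evidence is not statistically significant.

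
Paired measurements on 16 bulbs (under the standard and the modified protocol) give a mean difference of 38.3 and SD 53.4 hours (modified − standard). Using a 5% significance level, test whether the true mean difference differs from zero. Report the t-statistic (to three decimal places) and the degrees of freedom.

t = 2.869, df = 15

H0: μ_d = 0; H1: μ_d ≠ 0 (paired t-test on the differences, two-sided).
t = d̄/(s_d/√n) = 38.3/(53.4/√16) = 2.869
df = n − 1 = 15
Two-sided p-value ≈ 0.0117
Since p ≈ 0.0117 < α = 0.05, reject H0; the data support H1.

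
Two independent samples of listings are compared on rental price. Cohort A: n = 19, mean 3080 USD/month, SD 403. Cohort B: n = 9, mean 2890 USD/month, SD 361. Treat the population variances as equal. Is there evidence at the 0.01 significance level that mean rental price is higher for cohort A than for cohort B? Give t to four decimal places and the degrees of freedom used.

t = 1.2022, df = 26

Let group 1 = cohort A, group 2 = cohort B. H0: μ_1 = μ_2; H1: μ_1 > μ_2 (two-sample pooled-variance t-test, right-tailed).
s_p² = [(19−1)·403² + (9−1)·361²]/(19+9−2) = 152536
t = (3080 − 2890)/√[152536·(1/19 + 1/9)] = 1.2022
df = n₁ + n₂ − 2 = 26
p-value = P(T ≥ 1.2022) ≈ 0.120
Since p ≈ 0.120 > α = 0.01, fail to reject H0; the evidence is not statistically significant.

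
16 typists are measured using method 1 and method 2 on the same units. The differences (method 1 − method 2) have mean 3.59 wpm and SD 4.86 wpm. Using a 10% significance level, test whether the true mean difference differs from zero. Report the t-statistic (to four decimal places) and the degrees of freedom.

H0: μ_d = 0; H1: μ_d ≠ 0 (paired t-test on the differences, two-sided).
t = d̄/(s_d/√n) = 3.59/(4.86/√16) = 2.9547
df = n − 1 = 15
Two-sided p-value ≈ 0.0098
Since p ≈ 0.0098 < α = 0.1, reject H0; the data support H1.

t = 2.9547, df = 15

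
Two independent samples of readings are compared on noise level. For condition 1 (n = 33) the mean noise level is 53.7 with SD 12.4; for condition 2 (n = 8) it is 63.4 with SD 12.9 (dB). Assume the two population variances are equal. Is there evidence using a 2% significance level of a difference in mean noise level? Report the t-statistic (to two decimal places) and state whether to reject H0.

t = -1.97; fail to reject H0

Let group 1 = condition 1, group 2 = condition 2. H0: μ_1 = μ_2; H1: μ_1 ≠ μ_2 (two-sample pooled-variance t-test, two-sided).
s_p² = [(33−1)·12.4² + (8−1)·12.9²]/(33+8−2) = 156.031
t = (53.7 − 63.4)/√[156.031·(1/33 + 1/8)] = -1.97
df = n₁ + n₂ − 2 = 39
Two-sided p-value ≈ 0.0559
Since p ≈ 0.0559 > α = 0.02, fail to reject H0; the evidence is not statistically significant.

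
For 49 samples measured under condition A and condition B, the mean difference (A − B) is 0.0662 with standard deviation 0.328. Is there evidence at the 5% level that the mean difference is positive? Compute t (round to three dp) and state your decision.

H0: μ_d = 0; H1: μ_d > 0 (paired t-test on the differences, right-tailed).
t = d̄/(s_d/√n) = 0.0662/(0.328/√49) = 1.413
df = n − 1 = 48
p-value = P(T ≥ 1.413) ≈ 0.082
Since p ≈ 0.082 > α = 0.05, fail to reject H0; the data do not provide sufficient evidence against H0.

t = 1.413; fail to reject H0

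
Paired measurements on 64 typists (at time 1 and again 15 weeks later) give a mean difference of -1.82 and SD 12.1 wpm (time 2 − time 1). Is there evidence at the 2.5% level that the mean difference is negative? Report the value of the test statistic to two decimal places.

-1.20

H0: μ_d = 0; H1: μ_d < 0 (paired t-test on the differences, left-tailed).
t = d̄/(s_d/√n) = -1.82/(12.1/√64) = -1.20
df = n − 1 = 63
p-value = P(T ≤ -1.20) ≈ 0.1167
Since p ≈ 0.1167 > α = 0.025, fail to reject H0; the data do not provide sufficient evidence against H0.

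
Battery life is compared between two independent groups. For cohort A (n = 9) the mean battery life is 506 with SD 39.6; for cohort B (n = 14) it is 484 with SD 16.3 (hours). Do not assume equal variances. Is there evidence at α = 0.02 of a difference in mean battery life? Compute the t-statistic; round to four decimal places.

1.5827

Let group 1 = cohort A, group 2 = cohort B. H0: μ_1 = μ_2; H1: μ_1 ≠ μ_2 (Welch's two-sample t-test, two-sided).
t = (x̄_1 − x̄_2)/√(s_1²/n_1 + s_2²/n_2) = (506 − 484)/√(39.6²/9 + 16.3²/14) = 1.5827
Welch–Satterthwaite df ≈ 9.77
Two-sided p-value ≈ 0.1453
Since p ≈ 0.1453 > α = 0.02, fail to reject H0; the data do not provide sufficient evidence against H0.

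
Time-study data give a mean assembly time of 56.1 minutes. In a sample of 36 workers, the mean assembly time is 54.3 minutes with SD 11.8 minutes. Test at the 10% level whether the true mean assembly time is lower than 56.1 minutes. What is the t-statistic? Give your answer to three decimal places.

-0.915

H0: μ = 56.1; H1: μ < 56.1 (one-sample t-test, left-tailed).
t = (x̄ − μ₀)/(s/√n) = (54.3 − 56.1)/(11.8/√36) = -0.915
df = n − 1 = 35
p-value = P(T ≤ -0.915) ≈ 0.1832
Since p ≈ 0.1832 > α = 0.1, fail to reject H0; the evidence is not statistically significant.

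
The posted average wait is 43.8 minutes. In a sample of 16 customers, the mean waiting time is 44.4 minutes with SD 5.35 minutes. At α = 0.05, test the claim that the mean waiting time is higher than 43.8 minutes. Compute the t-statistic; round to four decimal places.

0.4486

H0: μ = 43.8; H1: μ > 43.8 (one-sample t-test, right-tailed).
t = (x̄ − μ₀)/(s/√n) = (44.4 − 43.8)/(5.35/√16) = 0.4486
df = n − 1 = 15
p-value = P(T ≥ 0.4486) ≈ 0.3301
Since p ≈ 0.3301 > α = 0.05, fail to reject H0; the data do not provide sufficient evidence against H0.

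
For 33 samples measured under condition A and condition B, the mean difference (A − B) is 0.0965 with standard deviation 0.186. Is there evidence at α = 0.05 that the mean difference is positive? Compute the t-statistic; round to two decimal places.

H0: μ_d = 0; H1: μ_d > 0 (paired t-test on the differences, right-tailed).
t = d̄/(s_d/√n) = 0.0965/(0.186/√33) = 2.98
df = n − 1 = 32
p-value = P(T ≥ 2.98) ≈ 0.003
Since p ≈ 0.003 < α = 0.05, reject H0; the evidence is statistically significant.

2.98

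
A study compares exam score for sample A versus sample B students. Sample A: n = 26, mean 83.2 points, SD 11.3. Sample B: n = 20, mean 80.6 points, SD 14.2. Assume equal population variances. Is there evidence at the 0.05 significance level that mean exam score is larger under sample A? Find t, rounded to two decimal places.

0.69

Let group 1 = sample A, group 2 = sample B. H0: μ_1 = μ_2; H1: μ_1 > μ_2 (two-sample pooled-variance t-test, right-tailed).
s_p² = [(26−1)·11.3² + (20−1)·14.2²]/(26+20−2) = 159.623
t = (83.2 − 80.6)/√[159.623·(1/26 + 1/20)] = 0.69
df = n₁ + n₂ − 2 = 44
p-value = P(T ≥ 0.69) ≈ 0.2463
Since p ≈ 0.2463 > α = 0.05, fail to reject H0; the evidence is not statistically significant.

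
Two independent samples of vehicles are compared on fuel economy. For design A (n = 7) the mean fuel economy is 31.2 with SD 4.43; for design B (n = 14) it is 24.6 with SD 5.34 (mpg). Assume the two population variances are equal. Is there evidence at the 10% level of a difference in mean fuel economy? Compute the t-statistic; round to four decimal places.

Let group 1 = design A, group 2 = design B. H0: μ_1 = μ_2; H1: μ_1 ≠ μ_2 (two-sample pooled-variance t-test, two-sided).
s_p² = [(7−1)·4.43² + (14−1)·5.34²]/(7+14−2) = 25.708
t = (31.2 − 24.6)/√[25.708·(1/7 + 1/14)] = 2.8120
df = n₁ + n₂ − 2 = 19
Two-sided p-value ≈ 0.011
Since p ≈ 0.011 < α = 0.1, reject H0; the data support H1.

2.8120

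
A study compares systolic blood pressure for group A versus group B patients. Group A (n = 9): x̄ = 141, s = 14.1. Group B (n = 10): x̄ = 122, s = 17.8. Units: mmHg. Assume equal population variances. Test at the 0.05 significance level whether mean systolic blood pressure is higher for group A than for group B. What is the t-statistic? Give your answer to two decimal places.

Let group 1 = group A, group 2 = group B. H0: μ_1 = μ_2; H1: μ_1 > μ_2 (two-sample pooled-variance t-test, right-tailed).
s_p² = [(9−1)·14.1² + (10−1)·17.8²]/(9+10−2) = 261.296
t = (141 − 122)/√[261.296·(1/9 + 1/10)] = 2.56
df = n₁ + n₂ − 2 = 17
p-value = P(T ≥ 2.56) ≈ 0.010
Since p ≈ 0.010 < α = 0.05, reject H0; the data support H1.

2.56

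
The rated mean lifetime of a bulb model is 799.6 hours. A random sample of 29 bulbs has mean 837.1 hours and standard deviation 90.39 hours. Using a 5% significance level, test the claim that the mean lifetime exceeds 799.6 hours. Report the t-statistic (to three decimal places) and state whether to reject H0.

t = 2.234; reject H0

H0: μ = 799.6; H1: μ > 799.6 (one-sample t-test, right-tailed).
t = (x̄ − μ₀)/(s/√n) = (837.1 − 799.6)/(90.39/√29) = 2.234
df = n − 1 = 28
p-value = P(T ≥ 2.234) ≈ 0.0168
Since p ≈ 0.0168 < α = 0.05, reject H0; the data support H1.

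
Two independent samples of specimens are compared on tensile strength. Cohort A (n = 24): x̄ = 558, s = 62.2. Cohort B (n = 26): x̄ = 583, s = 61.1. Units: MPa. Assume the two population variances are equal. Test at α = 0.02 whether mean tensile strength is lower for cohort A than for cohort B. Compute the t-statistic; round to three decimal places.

-1.433

Let group 1 = cohort A, group 2 = cohort B. H0: μ_1 = μ_2; H1: μ_1 < μ_2 (two-sample pooled-variance t-test, left-tailed).
s_p² = [(24−1)·62.2² + (26−1)·61.1²]/(24+26−2) = 3798.2
t = (558 − 583)/√[3798.2·(1/24 + 1/26)] = -1.433
df = n₁ + n₂ − 2 = 48
p-value = P(T ≤ -1.433) ≈ 0.0792
Since p ≈ 0.0792 > α = 0.02, fail to reject H0; the evidence is not statistically significant.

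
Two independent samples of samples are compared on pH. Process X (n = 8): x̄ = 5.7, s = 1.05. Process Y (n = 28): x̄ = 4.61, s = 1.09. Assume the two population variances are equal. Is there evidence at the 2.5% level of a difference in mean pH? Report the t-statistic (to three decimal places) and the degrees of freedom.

Let group 1 = process X, group 2 = process Y. H0: μ_1 = μ_2; H1: μ_1 ≠ μ_2 (two-sample pooled-variance t-test, two-sided).
s_p² = [(8−1)·1.05² + (28−1)·1.09²]/(8+28−2) = 1.17048
t = (5.7 − 4.61)/√[1.17048·(1/8 + 1/28)] = 2.513
df = n₁ + n₂ − 2 = 34
Two-sided p-value ≈ 0.017
Since p ≈ 0.017 < α = 0.025, reject H0; the evidence is statistically significant.

t = 2.513, df = 34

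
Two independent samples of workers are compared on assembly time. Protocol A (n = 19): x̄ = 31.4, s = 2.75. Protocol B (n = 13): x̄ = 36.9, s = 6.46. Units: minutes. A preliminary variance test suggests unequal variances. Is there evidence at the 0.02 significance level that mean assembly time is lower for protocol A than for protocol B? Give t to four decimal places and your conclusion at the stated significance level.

t = -2.8955; reject H0

Let group 1 = protocol A, group 2 = protocol B. H0: μ_1 = μ_2; H1: μ_1 < μ_2 (Welch's two-sample t-test, left-tailed).
t = (x̄_1 − x̄_2)/√(s_1²/n_1 + s_2²/n_2) = (31.4 − 36.9)/√(2.75²/19 + 6.46²/13) = -2.8955
Welch–Satterthwaite df ≈ 15.01
p-value = P(T ≤ -2.8955) ≈ 0.006
Since p ≈ 0.006 < α = 0.02, reject H0; the data support H1.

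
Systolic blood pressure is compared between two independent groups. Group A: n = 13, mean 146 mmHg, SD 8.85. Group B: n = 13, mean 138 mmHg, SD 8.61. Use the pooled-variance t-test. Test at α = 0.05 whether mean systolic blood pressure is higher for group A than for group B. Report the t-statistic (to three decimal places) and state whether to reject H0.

Let group 1 = group A, group 2 = group B. H0: μ_1 = μ_2; H1: μ_1 > μ_2 (two-sample pooled-variance t-test, right-tailed).
s_p² = [(13−1)·8.85² + (13−1)·8.61²]/(13+13−2) = 76.2273
t = (146 − 138)/√[76.2273·(1/13 + 1/13)] = 2.336
df = n₁ + n₂ − 2 = 24
p-value = P(T ≥ 2.336) ≈ 0.014
Since p ≈ 0.014 < α = 0.05, reject H0; the data support H1.

t = 2.336; reject H0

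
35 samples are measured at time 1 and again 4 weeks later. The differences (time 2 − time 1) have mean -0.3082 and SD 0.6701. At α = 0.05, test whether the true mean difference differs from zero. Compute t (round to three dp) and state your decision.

H0: μ_d = 0; H1: μ_d ≠ 0 (paired t-test on the differences, two-sided).
t = d̄/(s_d/√n) = -0.3082/(0.6701/√35) = -2.721
df = n − 1 = 34
Two-sided p-value ≈ 0.010
Since p ≈ 0.010 < α = 0.05, reject H0; the evidence is statistically significant.

t = -2.721; reject H0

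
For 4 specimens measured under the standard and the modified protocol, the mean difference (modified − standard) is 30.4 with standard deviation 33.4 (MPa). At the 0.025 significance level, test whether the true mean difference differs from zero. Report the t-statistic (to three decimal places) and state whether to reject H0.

H0: μ_d = 0; H1: μ_d ≠ 0 (paired t-test on the differences, two-sided).
t = d̄/(s_d/√n) = 30.4/(33.4/√4) = 1.820
df = n − 1 = 3
Two-sided p-value ≈ 0.1663
Since p ≈ 0.1663 > α = 0.025, fail to reject H0; the data do not provide sufficient evidence against H0.

t = 1.820; fail to reject H0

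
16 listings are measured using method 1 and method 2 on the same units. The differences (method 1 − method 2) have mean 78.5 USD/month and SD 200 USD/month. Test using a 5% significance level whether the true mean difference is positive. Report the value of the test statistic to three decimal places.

H0: μ_d = 0; H1: μ_d > 0 (paired t-test on the differences, right-tailed).
t = d̄/(s_d/√n) = 78.5/(200/√16) = 1.570
df = n − 1 = 15
p-value = P(T ≥ 1.570) ≈ 0.0686
Since p ≈ 0.0686 > α = 0.05, fail to reject H0; the data do not provide sufficient evidence against H0.

1.570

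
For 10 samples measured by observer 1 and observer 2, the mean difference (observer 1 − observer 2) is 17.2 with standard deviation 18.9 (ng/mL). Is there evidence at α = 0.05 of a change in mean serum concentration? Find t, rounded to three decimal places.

2.878

H0: μ_d = 0; H1: μ_d ≠ 0 (paired t-test on the differences, two-sided).
t = d̄/(s_d/√n) = 17.2/(18.9/√10) = 2.878
df = n − 1 = 9
Two-sided p-value ≈ 0.018
Since p ≈ 0.018 < α = 0.05, reject H0; the evidence is statistically significant.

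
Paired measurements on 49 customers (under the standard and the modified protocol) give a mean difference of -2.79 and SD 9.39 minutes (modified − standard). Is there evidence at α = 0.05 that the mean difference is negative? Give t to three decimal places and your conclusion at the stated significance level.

t = -2.080; reject H0

H0: μ_d = 0; H1: μ_d < 0 (paired t-test on the differences, left-tailed).
t = d̄/(s_d/√n) = -2.79/(9.39/√49) = -2.080
df = n − 1 = 48
p-value = P(T ≤ -2.080) ≈ 0.021
Since p ≈ 0.021 < α = 0.05, reject H0; the evidence is statistically significant.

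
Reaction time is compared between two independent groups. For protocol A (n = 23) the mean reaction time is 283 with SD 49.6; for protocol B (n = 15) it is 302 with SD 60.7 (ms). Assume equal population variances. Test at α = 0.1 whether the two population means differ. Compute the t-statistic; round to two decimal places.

-1.06

Let group 1 = protocol A, group 2 = protocol B. H0: μ_1 = μ_2; H1: μ_1 ≠ μ_2 (two-sample pooled-variance t-test, two-sided).
s_p² = [(23−1)·49.6² + (15−1)·60.7²]/(23+15−2) = 2936.29
t = (283 − 302)/√[2936.29·(1/23 + 1/15)] = -1.06
df = n₁ + n₂ − 2 = 36
Two-sided p-value ≈ 0.2978
Since p ≈ 0.2978 > α = 0.1, fail to reject H0; the evidence is not statistically significant.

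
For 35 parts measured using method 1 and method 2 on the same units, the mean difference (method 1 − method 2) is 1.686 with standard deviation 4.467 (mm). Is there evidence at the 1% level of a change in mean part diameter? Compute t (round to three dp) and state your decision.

t = 2.233; fail to reject H0

H0: μ_d = 0; H1: μ_d ≠ 0 (paired t-test on the differences, two-sided).
t = d̄/(s_d/√n) = 1.686/(4.467/√35) = 2.233
df = n − 1 = 34
Two-sided p-value ≈ 0.0322
Since p ≈ 0.0322 > α = 0.01, fail to reject H0; the data do not provide sufficient evidence against H0.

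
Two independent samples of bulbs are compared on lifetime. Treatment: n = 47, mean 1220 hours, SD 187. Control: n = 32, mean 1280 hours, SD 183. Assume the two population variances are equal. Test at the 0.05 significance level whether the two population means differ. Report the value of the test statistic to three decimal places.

Let group 1 = treatment, group 2 = control. H0: μ_1 = μ_2; H1: μ_1 ≠ μ_2 (two-sample pooled-variance t-test, two-sided).
s_p² = [(47−1)·187² + (32−1)·183²]/(47+32−2) = 34373.2
t = (1220 − 1280)/√[34373.2·(1/47 + 1/32)] = -1.412
df = n₁ + n₂ − 2 = 77
Two-sided p-value ≈ 0.1620
Since p ≈ 0.1620 > α = 0.05, fail to reject H0; the evidence is not statistically significant.

-1.412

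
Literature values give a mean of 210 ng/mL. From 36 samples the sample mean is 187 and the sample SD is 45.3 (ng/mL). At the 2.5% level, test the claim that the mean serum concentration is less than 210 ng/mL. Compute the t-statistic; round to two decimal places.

-3.05

H0: μ = 210; H1: μ < 210 (one-sample t-test, left-tailed).
t = (x̄ − μ₀)/(s/√n) = (187 − 210)/(45.3/√36) = -3.05
df = n − 1 = 35
p-value = P(T ≤ -3.05) ≈ 0.0022
Since p ≈ 0.0022 < α = 0.025, reject H0; the data support H1.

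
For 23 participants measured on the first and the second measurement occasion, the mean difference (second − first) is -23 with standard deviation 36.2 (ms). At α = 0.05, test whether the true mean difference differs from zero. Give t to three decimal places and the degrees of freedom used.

H0: μ_d = 0; H1: μ_d ≠ 0 (paired t-test on the differences, two-sided).
t = d̄/(s_d/√n) = -23/(36.2/√23) = -3.047
df = n − 1 = 22
Two-sided p-value ≈ 0.006
Since p ≈ 0.006 < α = 0.05, reject H0; the data support H1.

t = -3.047, df = 22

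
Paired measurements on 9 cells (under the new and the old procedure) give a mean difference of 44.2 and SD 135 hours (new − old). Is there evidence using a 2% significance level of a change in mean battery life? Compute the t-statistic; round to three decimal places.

0.982

H0: μ_d = 0; H1: μ_d ≠ 0 (paired t-test on the differences, two-sided).
t = d̄/(s_d/√n) = 44.2/(135/√9) = 0.982
df = n − 1 = 8
Two-sided p-value ≈ 0.355
Since p ≈ 0.355 > α = 0.02, fail to reject H0; the evidence is not statistically significant.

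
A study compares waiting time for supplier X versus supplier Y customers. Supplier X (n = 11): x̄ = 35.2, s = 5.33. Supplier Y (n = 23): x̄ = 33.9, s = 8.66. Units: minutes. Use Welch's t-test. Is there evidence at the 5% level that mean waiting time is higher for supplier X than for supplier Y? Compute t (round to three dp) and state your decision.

Let group 1 = supplier X, group 2 = supplier Y. H0: μ_1 = μ_2; H1: μ_1 > μ_2 (Welch's two-sample t-test, right-tailed).
t = (x̄_1 − x̄_2)/√(s_1²/n_1 + s_2²/n_2) = (35.2 − 33.9)/√(5.33²/11 + 8.66²/23) = 0.538
Welch–Satterthwaite df ≈ 29.68
p-value = P(T ≥ 0.538) ≈ 0.2974
Since p ≈ 0.2974 > α = 0.05, fail to reject H0; the evidence is not statistically significant.

t = 0.538; fail to reject H0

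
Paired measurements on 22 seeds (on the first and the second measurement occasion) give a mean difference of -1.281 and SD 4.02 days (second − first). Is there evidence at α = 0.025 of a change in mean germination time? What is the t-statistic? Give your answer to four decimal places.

H0: μ_d = 0; H1: μ_d ≠ 0 (paired t-test on the differences, two-sided).
t = d̄/(s_d/√n) = -1.281/(4.02/√22) = -1.4946
df = n − 1 = 21
Two-sided p-value ≈ 0.150
Since p ≈ 0.150 > α = 0.025, fail to reject H0; the data do not provide sufficient evidence against H0.

-1.4946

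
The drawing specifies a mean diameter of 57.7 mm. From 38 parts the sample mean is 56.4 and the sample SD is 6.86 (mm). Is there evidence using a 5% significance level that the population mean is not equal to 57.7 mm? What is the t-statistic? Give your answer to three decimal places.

H0: μ = 57.7; H1: μ ≠ 57.7 (one-sample t-test, two-sided).
t = (x̄ − μ₀)/(s/√n) = (56.4 − 57.7)/(6.86/√38) = -1.168
df = n − 1 = 37
Two-sided p-value ≈ 0.2502
Since p ≈ 0.2502 > α = 0.05, fail to reject H0; the evidence is not statistically significant.

-1.168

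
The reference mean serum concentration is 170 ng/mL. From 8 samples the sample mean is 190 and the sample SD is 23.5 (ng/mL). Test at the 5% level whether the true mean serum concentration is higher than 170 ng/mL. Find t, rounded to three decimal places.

2.407

H0: μ = 170; H1: μ > 170 (one-sample t-test, right-tailed).
t = (x̄ − μ₀)/(s/√n) = (190 − 170)/(23.5/√8) = 2.407
df = n − 1 = 7
p-value = P(T ≥ 2.407) ≈ 0.023
Since p ≈ 0.023 < α = 0.05, reject H0; the evidence is statistically significant.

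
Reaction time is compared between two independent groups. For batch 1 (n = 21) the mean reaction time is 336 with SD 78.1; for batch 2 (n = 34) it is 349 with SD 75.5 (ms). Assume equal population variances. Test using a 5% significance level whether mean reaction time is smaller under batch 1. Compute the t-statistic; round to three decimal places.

-0.612

Let group 1 = batch 1, group 2 = batch 2. H0: μ_1 = μ_2; H1: μ_1 < μ_2 (two-sample pooled-variance t-test, left-tailed).
s_p² = [(21−1)·78.1² + (34−1)·75.5²]/(21+34−2) = 5850.95
t = (336 − 349)/√[5850.95·(1/21 + 1/34)] = -0.612
df = n₁ + n₂ − 2 = 53
p-value = P(T ≤ -0.612) ≈ 0.2715
Since p ≈ 0.2715 > α = 0.05, fail to reject H0; the data do not provide sufficient evidence against H0.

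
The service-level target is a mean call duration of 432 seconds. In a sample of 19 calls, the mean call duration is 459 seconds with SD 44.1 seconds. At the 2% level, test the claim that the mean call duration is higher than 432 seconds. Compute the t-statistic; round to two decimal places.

2.67

H0: μ = 432; H1: μ > 432 (one-sample t-test, right-tailed).
t = (x̄ − μ₀)/(s/√n) = (459 − 432)/(44.1/√19) = 2.67
df = n − 1 = 18
p-value = P(T ≥ 2.67) ≈ 0.008
Since p ≈ 0.008 < α = 0.02, reject H0; the data support H1.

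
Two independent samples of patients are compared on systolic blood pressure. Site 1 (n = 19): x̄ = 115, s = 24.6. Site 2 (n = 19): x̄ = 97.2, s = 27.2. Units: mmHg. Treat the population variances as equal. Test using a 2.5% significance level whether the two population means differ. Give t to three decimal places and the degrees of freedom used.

t = 2.116, df = 36

Let group 1 = site 1, group 2 = site 2. H0: μ_1 = μ_2; H1: μ_1 ≠ μ_2 (two-sample pooled-variance t-test, two-sided).
s_p² = [(19−1)·24.6² + (19−1)·27.2²]/(19+19−2) = 672.5
t = (115 − 97.2)/√[672.5·(1/19 + 1/19)] = 2.116
df = n₁ + n₂ − 2 = 36
Two-sided p-value ≈ 0.041
Since p ≈ 0.041 > α = 0.025, fail to reject H0; the data do not provide sufficient evidence against H0.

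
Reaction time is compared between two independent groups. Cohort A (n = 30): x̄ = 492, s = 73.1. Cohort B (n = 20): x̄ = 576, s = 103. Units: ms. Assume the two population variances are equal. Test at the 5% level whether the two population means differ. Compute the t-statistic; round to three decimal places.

Let group 1 = cohort A, group 2 = cohort B. H0: μ_1 = μ_2; H1: μ_1 ≠ μ_2 (two-sample pooled-variance t-test, two-sided).
s_p² = [(30−1)·73.1² + (20−1)·103²]/(30+20−2) = 7427.83
t = (492 − 576)/√[7427.83·(1/30 + 1/20)] = -3.376
df = n₁ + n₂ − 2 = 48
Two-sided p-value ≈ 0.001
Since p ≈ 0.001 < α = 0.05, reject H0; the evidence is statistically significant.

-3.376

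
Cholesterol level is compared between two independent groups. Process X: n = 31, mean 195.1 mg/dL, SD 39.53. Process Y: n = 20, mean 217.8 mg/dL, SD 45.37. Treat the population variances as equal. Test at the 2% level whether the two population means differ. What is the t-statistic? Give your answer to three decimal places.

-1.889

Let group 1 = process X, group 2 = process Y. H0: μ_1 = μ_2; H1: μ_1 ≠ μ_2 (two-sample pooled-variance t-test, two-sided).
s_p² = [(31−1)·39.53² + (20−1)·45.37²]/(31+20−2) = 1754.88
t = (195.1 − 217.8)/√[1754.88·(1/31 + 1/20)] = -1.889
df = n₁ + n₂ − 2 = 49
Two-sided p-value ≈ 0.065
Since p ≈ 0.065 > α = 0.02, fail to reject H0; the data do not provide sufficient evidence against H0.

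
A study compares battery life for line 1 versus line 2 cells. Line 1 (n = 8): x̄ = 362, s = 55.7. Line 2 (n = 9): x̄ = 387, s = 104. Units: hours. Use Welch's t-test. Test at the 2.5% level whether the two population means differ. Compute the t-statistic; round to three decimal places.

Let group 1 = line 1, group 2 = line 2. H0: μ_1 = μ_2; H1: μ_1 ≠ μ_2 (Welch's two-sample t-test, two-sided).
t = (x̄_1 − x̄_2)/√(s_1²/n_1 + s_2²/n_2) = (362 − 387)/√(55.7²/8 + 104²/9) = -0.627
Welch–Satterthwaite df ≈ 12.51
Two-sided p-value ≈ 0.542
Since p ≈ 0.542 > α = 0.025, fail to reject H0; the evidence is not statistically significant.

-0.627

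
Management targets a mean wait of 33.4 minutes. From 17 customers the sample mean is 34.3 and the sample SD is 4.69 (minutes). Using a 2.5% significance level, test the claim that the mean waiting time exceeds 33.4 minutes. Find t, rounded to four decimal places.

H0: μ = 33.4; H1: μ > 33.4 (one-sample t-test, right-tailed).
t = (x̄ − μ₀)/(s/√n) = (34.3 − 33.4)/(4.69/√17) = 0.7912
df = n − 1 = 16
p-value = P(T ≥ 0.7912) ≈ 0.220
Since p ≈ 0.220 > α = 0.025, fail to reject H0; the evidence is not statistically significant.

0.7912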